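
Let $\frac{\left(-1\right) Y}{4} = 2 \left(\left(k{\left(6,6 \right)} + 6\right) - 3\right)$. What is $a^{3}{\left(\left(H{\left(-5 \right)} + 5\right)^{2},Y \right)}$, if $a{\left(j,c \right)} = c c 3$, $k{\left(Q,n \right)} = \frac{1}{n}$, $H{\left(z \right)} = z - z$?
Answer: $\frac{192699928576}{27} \approx 7.137 \cdot 10^{9}$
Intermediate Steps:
$H{\left(z \right)} = 0$
$Y = - \frac{76}{3}$ ($Y = - 4 \cdot 2 \left(\left(\frac{1}{6} + 6\right) - 3\right) = - 4 \cdot 2 \left(\frac{37}{6} - 3\right) = - 4 \cdot 2 \cdot \frac{19}{6} = \left(-4\right) \frac{19}{3} = - \frac{76}{3} \approx -25.333$)
$a{\left(j,c \right)} = 3 c^{2}$ ($a{\left(j,c \right)} = c^{2} \cdot 3 = 3 c^{2}$)
$a^{3}{\left(\left(H{\left(-5 \right)} + 5\right)^{2},Y \right)} = \left(3 \left(- \frac{76}{3}\right)^{2}\right)^{3} = \left(3 \cdot \frac{5776}{9}\right)^{3} = \left(\frac{5776}{3}\right)^{3} = \frac{192699928576}{27}$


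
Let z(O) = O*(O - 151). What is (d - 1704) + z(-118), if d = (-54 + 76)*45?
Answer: 31028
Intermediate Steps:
d = 990 (d = 22*45 = 990)
z(O) = O*(-151 + O)
(d - 1704) + z(-118) = (990 - 1704) - 118*(-151 - 118) = -714 - 118*(-269) = -714 + 31742 = 31028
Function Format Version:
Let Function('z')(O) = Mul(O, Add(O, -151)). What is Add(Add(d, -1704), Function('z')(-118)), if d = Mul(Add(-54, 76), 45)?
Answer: 31028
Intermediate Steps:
d = 990 (d = Mul(22, 45) = 990)
Function('z')(O) = Mul(O, Add(-151, O))
Add(Add(d, -1704), Function('z')(-118)) = Add(Add(990, -1704), Mul(-118, Add(-151, -118))) = Add(-714, Mul(-118, -269)) = Add(-714, 31742) = 31028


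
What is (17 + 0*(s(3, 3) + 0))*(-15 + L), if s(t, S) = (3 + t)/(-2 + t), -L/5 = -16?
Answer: 1105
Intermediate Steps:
L = 80 (L = -5*(-16) = 80)
s(t, S) = (3 + t)/(-2 + t)
(17 + 0*(s(3, 3) + 0))*(-15 + L) = (17 + 0*((3 + 3)/(-2 + 3) + 0))*(-15 + 80) = (17 + 0*(6/1 + 0))*65 = (17 + 0*(1*6 + 0))*65 = (17 + 0*(6 + 0))*65 = (17 + 0*6)*65 = (17 + 0)*65 = 17*65 = 1105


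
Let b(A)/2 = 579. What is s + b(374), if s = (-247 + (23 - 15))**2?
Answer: 58279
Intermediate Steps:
b(A) = 1158 (b(A) = 2*579 = 1158)
s = 57121 (s = (-247 + 8)**2 = (-239)**2 = 57121)
s + b(374) = 57121 + 1158 = 58279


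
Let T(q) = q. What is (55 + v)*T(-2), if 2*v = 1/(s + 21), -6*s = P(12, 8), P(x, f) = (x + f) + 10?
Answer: -1761/16 ≈ -110.06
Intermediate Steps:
P(x, f) = 10 + f + x (P(x, f) = (f + x) + 10 = 10 + f + x)
s = -5 (s = -(10 + 8 + 12)/6 = -⅙*30 = -5)
v = 1/32 (v = 1/(2*(-5 + 21)) = (½)/16 = (½)*(1/16) = 1/32 ≈ 0.031250)
(55 + v)*T(-2) = (55 + 1/32)*(-2) = (1761/32)*(-2) = -1761/16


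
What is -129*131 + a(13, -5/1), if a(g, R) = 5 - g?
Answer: -16907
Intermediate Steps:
-129*131 + a(13, -5/1) = -129*131 + (5 - 1*13) = -16899 + (5 - 13) = -16899 - 8 = -16907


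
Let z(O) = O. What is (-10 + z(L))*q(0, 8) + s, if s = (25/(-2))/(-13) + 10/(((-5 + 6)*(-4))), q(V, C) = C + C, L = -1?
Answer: -2308/13 ≈ -177.54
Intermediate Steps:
q(V, C) = 2*C
s = -20/13 (s = (25*(-1/2))*(-1/13) + 10/((1*(-4))) = -25/2*(-1/13) + 10/(-4) = 25/26 + 10*(-1/4) = 25/26 - 5/2 = -20/13 ≈ -1.5385)
(-10 + z(L))*q(0, 8) + s = (-10 - 1)*(2*8) - 20/13 = -11*16 - 20/13 = -176 - 20/13 = -2308/13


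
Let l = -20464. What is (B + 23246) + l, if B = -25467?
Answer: -22685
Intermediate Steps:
(B + 23246) + l = (-25467 + 23246) - 20464 = -2221 - 20464 = -22685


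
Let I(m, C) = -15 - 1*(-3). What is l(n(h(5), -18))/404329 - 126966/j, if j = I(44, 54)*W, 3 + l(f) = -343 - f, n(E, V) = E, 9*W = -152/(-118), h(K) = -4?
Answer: 4543239117555/61458008 ≈ 73924.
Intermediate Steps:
I(m, C) = -12 (I(m, C) = -15 + 3 = -12)
W = 76/531 (W = (-152/(-118))/9 = (-152*(-1/118))/9 = (⅑)*(76/59) = 76/531 ≈ 0.14313)
l(f) = -346 - f (l(f) = -3 + (-343 - f) = -346 - f)
j = -304/177 (j = -12*76/531 = -304/177 ≈ -1.7175)
l(n(h(5), -18))/404329 - 126966/j = (-346 - 1*(-4))/404329 - 126966/(-304/177) = (-346 + 4)*(1/404329) - 126966*(-177/304) = -342*1/404329 + 11236491/152 = -342/404329 + 11236491/152 = 4543239117555/61458008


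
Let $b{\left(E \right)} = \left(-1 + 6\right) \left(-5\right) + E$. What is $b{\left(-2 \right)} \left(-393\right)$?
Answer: $10611$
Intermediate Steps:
$b{\left(E \right)} = -25 + E$ ($b{\left(E \right)} = 5 \left(-5\right) + E = -25 + E$)
$b{\left(-2 \right)} \left(-393\right) = \left(-25 - 2\right) \left(-393\right) = \left(-27\right) \left(-393\right) = 10611$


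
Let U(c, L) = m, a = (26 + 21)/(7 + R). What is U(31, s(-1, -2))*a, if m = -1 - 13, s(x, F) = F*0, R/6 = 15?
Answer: -658/97 ≈ -6.7835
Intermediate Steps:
R = 90 (R = 6*15 = 90)
s(x, F) = 0
a = 47/97 (a = (26 + 21)/(7 + 90) = 47/97 ≈ 0.48454)
m = -14
U(c, L) = -14
U(31, s(-1, -2))*a = -14*47/97 = -658/97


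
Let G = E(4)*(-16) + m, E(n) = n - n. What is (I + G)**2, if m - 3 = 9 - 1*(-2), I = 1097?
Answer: 1234321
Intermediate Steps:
m = 14 (m = 3 + (9 - 1*(-2)) = 3 + (9 + 2) = 3 + 11 = 14)
E(n) = 0
G = 14 (G = 0*(-16) + 14 = 0 + 14 = 14)
(I + G)**2 = (1097 + 14)**2 = 1111**2 = 1234321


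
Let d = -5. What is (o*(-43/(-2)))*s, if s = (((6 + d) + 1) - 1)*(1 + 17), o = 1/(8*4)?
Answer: 387/32 ≈ 12.094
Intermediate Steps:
o = 1/32 ≈ 0.031250
s = 18 (s = (((6 - 5) + 1) - 1)*(1 + 17) = ((1 + 1) - 1)*18 = (2 - 1)*18 = 1*18 = 18)
(o*(-43/(-2)))*s = ((-43/(-2))/32)*18 = ((-43*(-½))/32)*18 = ((1/32)*(43/2))*18 = (43/64)*18 = 387/32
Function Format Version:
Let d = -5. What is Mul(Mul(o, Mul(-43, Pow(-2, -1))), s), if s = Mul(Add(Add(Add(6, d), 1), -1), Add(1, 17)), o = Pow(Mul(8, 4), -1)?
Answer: Rational(387, 32) ≈ 12.094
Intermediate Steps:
o = Rational(1, 32) (o = Pow(32, -1) = Rational(1, 32) ≈ 0.031250)
s = 18 (s = Mul(Add(Add(Add(6, -5), 1), -1), Add(1, 17)) = Mul(Add(Add(1, 1), -1), 18) = Mul(Add(2, -1), 18) = Mul(1, 18) = 18)
Mul(Mul(o, Mul(-43, Pow(-2, -1))), s) = Mul(Mul(Rational(1, 32), Mul(-43, Pow(-2, -1))), 18) = Mul(Mul(Rational(1, 32), Mul(-43, Rational(-1, 2))), 18) = Mul(Mul(Rational(1, 32), Rational(43, 2)), 18) = Mul(Rational(43, 64), 18) = Rational(387, 32)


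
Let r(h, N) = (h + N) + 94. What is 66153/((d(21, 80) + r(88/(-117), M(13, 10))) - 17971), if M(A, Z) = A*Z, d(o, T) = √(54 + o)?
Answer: -16071803807787/4311797234494 - 4527842085*√3/4311797234494 ≈ -3.7292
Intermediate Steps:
r(h, N) = 94 + N + h (r(h, N) = (N + h) + 94 = 94 + N + h)
66153/((d(21, 80) + r(88/(-117), M(13, 10))) - 17971) = 66153/((√(54 + 21) + (94 + 13*10 + 88/(-117))) - 17971) = 66153/((√75 + (94 + 130 + 88*(-1/117))) - 17971) = 66153/((5*√3 + (94 + 130 - 88/117)) - 17971) = 66153/((5*√3 + 26120/117) - 17971) = 66153/((26120/117 + 5*√3) - 17971) = 66153/(-2076487/117 + 5*√3)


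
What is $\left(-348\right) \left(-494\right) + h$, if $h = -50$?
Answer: $171862$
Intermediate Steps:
$\left(-348\right) \left(-494\right) + h = \left(-348\right) \left(-494\right) - 50 = 171912 - 50 = 171862$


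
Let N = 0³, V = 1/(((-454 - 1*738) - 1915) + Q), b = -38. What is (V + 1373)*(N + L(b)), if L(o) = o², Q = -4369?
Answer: 3705501467/1869 ≈ 1.9826e+6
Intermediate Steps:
V = -1/7476 (V = 1/(((-454 - 1*738) - 1915) - 4369) = 1/(((-454 - 738) - 1915) - 4369) = 1/((-1192 - 1915) - 4369) = 1/(-3107 - 4369) = 1/(-7476) = -1/7476 ≈ -0.00013376)
N = 0
(V + 1373)*(N + L(b)) = (-1/7476 + 1373)*(0 + (-38)²) = 10264547*(0 + 1444)/7476 = (10264547/7476)*1444 = 3705501467/1869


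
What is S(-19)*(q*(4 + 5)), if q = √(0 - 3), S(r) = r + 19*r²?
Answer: 61560*I*√3 ≈ 1.0663e+5*I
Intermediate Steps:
q = I*√3 (q = √(-3) = I*√3 ≈ 1.732*I)
S(-19)*(q*(4 + 5)) = (-19*(1 + 19*(-19)))*((I*√3)*(4 + 5)) = (-19*(1 - 361))*((I*√3)*9) = (-19*(-360))*(9*I*√3) = 6840*(9*I*√3) = 61560*I*√3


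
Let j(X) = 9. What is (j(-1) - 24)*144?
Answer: -2160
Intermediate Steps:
(j(-1) - 24)*144 = (9 - 24)*144 = -15*144 = -2160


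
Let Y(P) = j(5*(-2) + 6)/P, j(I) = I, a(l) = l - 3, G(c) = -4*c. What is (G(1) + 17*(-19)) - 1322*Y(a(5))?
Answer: 2317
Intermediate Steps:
a(l) = -3 + l
Y(P) = -4/P (Y(P) = (5*(-2) + 6)/P = (-10 + 6)/P = -4/P)
(G(1) + 17*(-19)) - 1322*Y(a(5)) = (-4*1 + 17*(-19)) - (-5288)/(-3 + 5) = (-4 - 323) - (-5288)/2 = -327 - (-5288)/2 = -327 - 1322*(-2) = -327 + 2644 = 2317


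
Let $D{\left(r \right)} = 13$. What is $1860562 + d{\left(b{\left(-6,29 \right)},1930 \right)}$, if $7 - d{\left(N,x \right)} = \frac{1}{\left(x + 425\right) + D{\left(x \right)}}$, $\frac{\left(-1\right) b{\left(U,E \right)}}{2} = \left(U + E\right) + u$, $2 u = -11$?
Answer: $\frac{4405827391}{2368} \approx 1.8606 \cdot 10^{6}$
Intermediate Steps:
$u = - \frac{11}{2}$ ($u = \frac{1}{2} \left(-11\right) = - \frac{11}{2} \approx -5.5$)
$b{\left(U,E \right)} = 11 - 2 E - 2 U$ ($b{\left(U,E \right)} = - 2 \left(\left(U + E\right) - \frac{11}{2}\right) = - 2 \left(\left(E + U\right) - \frac{11}{2}\right) = - 2 \left(- \frac{11}{2} + E + U\right) = 11 - 2 E - 2 U$)
$d{\left(N,x \right)} = 7 - \frac{1}{438 + x}$ ($d{\left(N,x \right)} = 7 - \frac{1}{\left(x + 425\right) + 13} = 7 - \frac{1}{\left(425 + x\right) + 13} = 7 - \frac{1}{438 + x}$)
$1860562 + d{\left(b{\left(-6,29 \right)},1930 \right)} = 1860562 + \frac{3065 + 7 \cdot 1930}{438 + 1930} = 1860562 + \frac{3065 + 13510}{2368} = 1860562 + \frac{1}{2368} \cdot 16575 = 1860562 + \frac{16575}{2368} = \frac{4405827391}{2368}$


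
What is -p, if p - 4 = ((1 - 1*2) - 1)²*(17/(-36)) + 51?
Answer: -478/9 ≈ -53.111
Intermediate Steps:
p = 478/9 (p = 4 + (((1 - 1*2) - 1)²*(17/(-36)) + 51) = 4 + (((1 - 2) - 1)²*(17*(-1/36)) + 51) = 4 + ((-1 - 1)²*(-17/36) + 51) = 4 + ((-2)²*(-17/36) + 51) = 4 + (4*(-17/36) + 51) = 4 + (-17/9 + 51) = 4 + 442/9 = 478/9 ≈ 53.111)
-p = -1*478/9 = -478/9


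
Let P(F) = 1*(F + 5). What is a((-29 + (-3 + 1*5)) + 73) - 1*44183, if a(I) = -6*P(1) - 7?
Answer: -44226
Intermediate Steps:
P(F) = 5 + F (P(F) = 1*(5 + F) = 5 + F)
a(I) = -43 (a(I) = -6*(5 + 1) - 7 = -6*6 - 7 = -36 - 7 = -43)
a((-29 + (-3 + 1*5)) + 73) - 1*44183 = -43 - 1*44183 = -43 - 44183 = -44226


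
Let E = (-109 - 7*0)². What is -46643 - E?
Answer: -58524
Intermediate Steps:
E = 11881 (E = (-109 + 0)² = (-109)² = 11881)
-46643 - E = -46643 - 1*11881 = -46643 - 11881 = -58524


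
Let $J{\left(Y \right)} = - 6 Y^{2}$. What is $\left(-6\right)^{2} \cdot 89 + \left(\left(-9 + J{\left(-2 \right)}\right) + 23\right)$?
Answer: $3194$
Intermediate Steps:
$\left(-6\right)^{2} \cdot 89 + \left(\left(-9 + J{\left(-2 \right)}\right) + 23\right) = \left(-6\right)^{2} \cdot 89 + \left(\left(-9 - 6 \left(-2\right)^{2}\right) + 23\right) = 36 \cdot 89 + \left(\left(-9 - 24\right) + 23\right) = 3204 + \left(\left(-9 - 24\right) + 23\right) = 3204 + \left(-33 + 23\right) = 3204 - 10 = 3194$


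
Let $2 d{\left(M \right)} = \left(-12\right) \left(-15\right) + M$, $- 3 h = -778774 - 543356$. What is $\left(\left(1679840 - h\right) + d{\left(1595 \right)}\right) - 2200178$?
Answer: $- \frac{1920321}{2} \approx -9.6016 \cdot 10^{5}$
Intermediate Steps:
$h = 440710$ ($h = - \frac{-778774 - 543356}{3} = \left(- \frac{1}{3}\right) \left(-1322130\right) = 440710$)
$d{\left(M \right)} = 90 + \frac{M}{2}$ ($d{\left(M \right)} = \frac{\left(-12\right) \left(-15\right) + M}{2} = \frac{180 + M}{2} = 90 + \frac{M}{2}$)
$\left(\left(1679840 - h\right) + d{\left(1595 \right)}\right) - 2200178 = \left(\left(1679840 - 440710\right) + \left(90 + \frac{1}{2} \cdot 1595\right)\right) - 2200178 = \left(\left(1679840 - 440710\right) + \left(90 + \frac{1595}{2}\right)\right) - 2200178 = \left(1239130 + \frac{1775}{2}\right) - 2200178 = \frac{2480035}{2} - 2200178 = - \frac{1920321}{2}$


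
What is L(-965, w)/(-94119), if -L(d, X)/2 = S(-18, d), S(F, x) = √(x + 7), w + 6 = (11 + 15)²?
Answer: 2*I*√958/94119 ≈ 0.00065771*I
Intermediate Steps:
w = 670 (w = -6 + (11 + 15)² = -6 + 26² = -6 + 676 = 670)
S(F, x) = √(7 + x)
L(d, X) = -2*√(7 + d)
L(-965, w)/(-94119) = -2*√(7 - 965)/(-94119) = -2*I*√958*(-1/94119) = 2*I*√958/94119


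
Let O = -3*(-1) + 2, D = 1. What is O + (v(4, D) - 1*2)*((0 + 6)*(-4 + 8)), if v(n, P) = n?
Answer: 53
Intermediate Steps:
O = 5 (O = 3 + 2 = 5)
O + (v(4, D) - 1*2)*((0 + 6)*(-4 + 8)) = 5 + (4 - 1*2)*((0 + 6)*(-4 + 8)) = 5 + (4 - 2)*(6*4) = 5 + 2*24 = 5 + 48 = 53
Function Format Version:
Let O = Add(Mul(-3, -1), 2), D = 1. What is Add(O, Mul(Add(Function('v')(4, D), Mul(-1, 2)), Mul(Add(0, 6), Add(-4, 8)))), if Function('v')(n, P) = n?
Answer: 53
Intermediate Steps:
O = 5 (O = Add(3, 2) = 5)
Add(O, Mul(Add(Function('v')(4, D), Mul(-1, 2)), Mul(Add(0, 6), Add(-4, 8)))) = Add(5, Mul(Add(4, Mul(-1, 2)), Mul(Add(0, 6), Add(-4, 8)))) = Add(5, Mul(Add(4, -2), Mul(6, 4))) = Add(5, Mul(2, 24)) = Add(5, 48) = 53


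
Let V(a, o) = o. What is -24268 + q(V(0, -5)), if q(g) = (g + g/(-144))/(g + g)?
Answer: -6989041/288 ≈ -24268.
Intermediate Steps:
q(g) = 143/288 (q(g) = (g + g*(-1/144))/((2*g)) = (g - g/144)*(1/(2*g)) = (143*g/144)*(1/(2*g)) = 143/288)
-24268 + q(V(0, -5)) = -24268 + 143/288 = -6989041/288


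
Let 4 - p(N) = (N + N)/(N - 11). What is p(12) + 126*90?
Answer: 11320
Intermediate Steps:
p(N) = 4 - 2*N/(-11 + N) (p(N) = 4 - (N + N)/(N - 11) = 4 - 2*N/(-11 + N))
p(12) + 126*90 = 2*(-22 + 12)/(-11 + 12) + 126*90 = 2*(-10)/1 + 11340 = 2*1*(-10) + 11340 = -20 + 11340 = 11320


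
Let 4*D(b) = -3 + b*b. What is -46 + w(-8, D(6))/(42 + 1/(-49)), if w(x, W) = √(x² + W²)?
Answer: -46 + 49*√2113/8228 ≈ -45.726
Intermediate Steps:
D(b) = -¾ + b²/4 (D(b) = (-3 + b*b)/4 = (-3 + b²)/4 = -¾ + b²/4)
w(x, W) = √(W² + x²)
-46 + w(-8, D(6))/(42 + 1/(-49)) = -46 + √((-¾ + (¼)*6²)² + (-8)²)/(42 + 1/(-49)) = -46 + √((-¾ + (¼)*36)² + 64)/(42 - 1/49) = -46 + √((-¾ + 9)² + 64)/(2057/49) = -46 + 49*√((33/4)² + 64)/2057 = -46 + 49*√(1089/16 + 64)/2057 = -46 + 49*√(2113/16)/2057 = -46 + 49*(√2113/4)/2057 = -46 + 49*√2113/8228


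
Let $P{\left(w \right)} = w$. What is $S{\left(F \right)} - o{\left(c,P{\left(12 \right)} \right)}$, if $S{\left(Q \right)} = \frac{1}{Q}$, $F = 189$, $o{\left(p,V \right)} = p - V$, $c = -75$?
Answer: $\frac{16444}{189} \approx 87.005$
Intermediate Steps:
$S{\left(F \right)} - o{\left(c,P{\left(12 \right)} \right)} = \frac{1}{189} - \left(-75 - 12\right) = \frac{1}{189} - -87 = \frac{1}{189} + 87 = \frac{16444}{189}$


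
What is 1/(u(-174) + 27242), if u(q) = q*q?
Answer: 1/57518 ≈ 1.7386e-5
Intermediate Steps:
u(q) = q²
1/(u(-174) + 27242) = 1/((-174)² + 27242) = 1/(30276 + 27242) = 1/57518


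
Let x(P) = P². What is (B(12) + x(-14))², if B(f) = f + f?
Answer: 48400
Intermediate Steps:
B(f) = 2*f
(B(12) + x(-14))² = (2*12 + (-14)²)² = (24 + 196)² = 220² = 48400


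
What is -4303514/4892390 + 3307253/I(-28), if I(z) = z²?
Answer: 8088498774847/1917816880 ≈ 4217.6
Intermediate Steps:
-4303514/4892390 + 3307253/I(-28) = -4303514/4892390 + 3307253/((-28)²) = -4303514*1/4892390 + 3307253/784 = -2151757/2446195 + 3307253*(1/784) = -2151757/2446195 + 3307253/784 = 8088498774847/1917816880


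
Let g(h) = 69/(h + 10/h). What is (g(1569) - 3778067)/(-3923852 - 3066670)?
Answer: 4650367834198/8604532167231 ≈ 0.54046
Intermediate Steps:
g(h) = 69/(h + 10/h)
(g(1569) - 3778067)/(-3923852 - 3066670) = (69*1569/(10 + 1569**2) - 3778067)/(-3923852 - 3066670) = (69*1569/(10 + 2461761) - 3778067)/(-6990522) = (69*1569/2461771 - 3778067)*(-1/6990522) = (69*1569*(1/2461771) - 3778067)*(-1/6990522) = (108261/2461771 - 3778067)*(-1/6990522) = -9300735668396/2461771*(-1/6990522) = 4650367834198/8604532167231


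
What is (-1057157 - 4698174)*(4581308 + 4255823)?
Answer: -50860613995361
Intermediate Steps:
(-1057157 - 4698174)*(4581308 + 4255823) = -5755331*8837131 = -50860613995361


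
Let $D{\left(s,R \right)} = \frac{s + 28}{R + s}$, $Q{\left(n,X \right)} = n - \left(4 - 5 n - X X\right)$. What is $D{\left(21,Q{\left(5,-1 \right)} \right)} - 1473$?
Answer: $- \frac{70655}{48} \approx -1472.0$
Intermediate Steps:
$Q{\left(n,X \right)} = -4 + X^{2} + 6 n$ ($Q{\left(n,X \right)} = n - \left(4 - X^{2} - 5 n\right) = n + \left(-4 + X^{2} + 5 n\right) = -4 + X^{2} + 6 n$)
$D{\left(s,R \right)} = \frac{28 + s}{R + s}$
$D{\left(21,Q{\left(5,-1 \right)} \right)} - 1473 = \frac{28 + 21}{\left(-4 + \left(-1\right)^{2} + 6 \cdot 5\right) + 21} - 1473 = \frac{1}{\left(-4 + 1 + 30\right) + 21} \cdot 49 - 1473 = \frac{1}{27 + 21} \cdot 49 - 1473 = \frac{1}{48} \cdot 49 - 1473 = \frac{49}{48} - 1473 = - \frac{70655}{48}$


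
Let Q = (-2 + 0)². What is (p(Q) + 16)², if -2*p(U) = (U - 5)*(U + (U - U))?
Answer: 324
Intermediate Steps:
Q = 4 (Q = (-2)² = 4)
p(U) = -U*(-5 + U)/2 (p(U) = -(U - 5)*(U + (U - U))/2 = -(-5 + U)*(U + 0)/2 = -(-5 + U)*U/2 = -U*(-5 + U)/2)
(p(Q) + 16)² = ((½)*4*(5 - 1*4) + 16)² = ((½)*4*(5 - 4) + 16)² = ((½)*4*1 + 16)² = (2 + 16)² = 18² = 324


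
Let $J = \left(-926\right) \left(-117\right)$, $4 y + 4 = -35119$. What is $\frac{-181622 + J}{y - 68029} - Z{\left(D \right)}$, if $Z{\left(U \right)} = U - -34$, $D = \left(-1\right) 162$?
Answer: $\frac{39619712}{307239} \approx 128.95$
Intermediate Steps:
$D = -162$
$y = - \frac{35123}{4}$ ($y = -1 + \frac{1}{4} \left(-35119\right) = -1 - \frac{35119}{4} = - \frac{35123}{4} \approx -8780.8$)
$Z{\left(U \right)} = 34 + U$ ($Z{\left(U \right)} = U + 34 = 34 + U$)
$J = 108342$
$\frac{-181622 + J}{y - 68029} - Z{\left(D \right)} = \frac{-181622 + 108342}{- \frac{35123}{4} - 68029} - \left(34 - 162\right) = - \frac{73280}{- \frac{307239}{4}} - -128 = \left(-73280\right) \left(- \frac{4}{307239}\right) + 128 = \frac{293120}{307239} + 128 = \frac{39619712}{307239}$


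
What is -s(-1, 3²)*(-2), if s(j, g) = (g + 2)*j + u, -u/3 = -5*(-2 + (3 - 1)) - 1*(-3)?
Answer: -40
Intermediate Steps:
u = -9 (u = -3*(-5*(-2 + (3 - 1)) - 1*(-3)) = -3*(-5*(-2 + 2) + 3) = -3*(-5*0 + 3) = -3*(0 + 3) = -3*3 = -9)
s(j, g) = -9 + j*(2 + g) (s(j, g) = (g + 2)*j - 9 = (2 + g)*j - 9 = j*(2 + g) - 9 = -9 + j*(2 + g))
-s(-1, 3²)*(-2) = -(-9 + 2*(-1) + 3²*(-1))*(-2) = -(-9 - 2 + 9*(-1))*(-2) = -(-9 - 2 - 9)*(-2) = -1*(-20)*(-2) = 20*(-2) = -40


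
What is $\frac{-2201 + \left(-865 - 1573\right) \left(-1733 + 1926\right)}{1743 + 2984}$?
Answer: $- \frac{472735}{4727} \approx -100.01$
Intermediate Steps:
$\frac{-2201 + \left(-865 - 1573\right) \left(-1733 + 1926\right)}{1743 + 2984} = \frac{-2201 - 470534}{4727} = \left(-2201 - 470534\right) \frac{1}{4727} = \left(-472735\right) \frac{1}{4727} = - \frac{472735}{4727}$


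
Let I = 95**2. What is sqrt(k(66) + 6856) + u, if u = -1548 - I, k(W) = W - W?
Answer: -10573 + 2*sqrt(1714) ≈ -10490.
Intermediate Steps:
I = 9025
k(W) = 0
u = -10573 (u = -1548 - 1*9025 = -1548 - 9025 = -10573)
sqrt(k(66) + 6856) + u = sqrt(0 + 6856) - 10573 = sqrt(6856) - 10573 = 2*sqrt(1714) - 10573 = -10573 + 2*sqrt(1714)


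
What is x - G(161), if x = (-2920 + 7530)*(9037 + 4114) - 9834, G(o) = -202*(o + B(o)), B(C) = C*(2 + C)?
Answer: 65949884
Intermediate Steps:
G(o) = -202*o - 202*o*(2 + o) (G(o) = -202*(o + o*(2 + o)) = -202*o - 202*o*(2 + o))
x = 60616276 (x = 4610*13151 - 9834 = 60626110 - 9834 = 60616276)
x - G(161) = 60616276 - 202*161*(-3 - 1*161) = 60616276 - 202*161*(-3 - 161) = 60616276 - 202*161*(-164) = 60616276 - 1*(-5333608) = 60616276 + 5333608 = 65949884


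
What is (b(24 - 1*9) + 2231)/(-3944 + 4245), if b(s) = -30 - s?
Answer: 2186/301 ≈ 7.2625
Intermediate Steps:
(b(24 - 1*9) + 2231)/(-3944 + 4245) = ((-30 - (24 - 1*9)) + 2231)/(-3944 + 4245) = ((-30 - (24 - 9)) + 2231)/301 = ((-30 - 1*15) + 2231)*(1/301) = ((-30 - 15) + 2231)*(1/301) = (-45 + 2231)*(1/301) = 2186*(1/301) = 2186/301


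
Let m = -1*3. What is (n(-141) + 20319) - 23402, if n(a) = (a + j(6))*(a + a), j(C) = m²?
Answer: 34141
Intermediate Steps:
m = -3
j(C) = 9 (j(C) = (-3)² = 9)
n(a) = 2*a*(9 + a) (n(a) = (a + 9)*(a + a) = (9 + a)*(2*a) = 2*a*(9 + a))
(n(-141) + 20319) - 23402 = (2*(-141)*(9 - 141) + 20319) - 23402 = (2*(-141)*(-132) + 20319) - 23402 = (37224 + 20319) - 23402 = 57543 - 23402 = 34141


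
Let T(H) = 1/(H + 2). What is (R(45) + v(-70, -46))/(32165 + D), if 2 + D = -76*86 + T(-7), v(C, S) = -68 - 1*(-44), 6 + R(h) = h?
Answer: 75/128134 ≈ 0.00058533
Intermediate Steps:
T(H) = 1/(2 + H)
R(h) = -6 + h
v(C, S) = -24 (v(C, S) = -68 + 44 = -24)
D = -32691/5 (D = -2 + (-76*86 + 1/(2 - 7)) = -2 + (-6536 + 1/(-5)) = -2 + (-6536 - ⅕) = -2 - 32681/5 = -32691/5 ≈ -6538.2)
(R(45) + v(-70, -46))/(32165 + D) = ((-6 + 45) - 24)/(32165 - 32691/5) = (39 - 24)/(128134/5) = 15*(5/128134) = 75/128134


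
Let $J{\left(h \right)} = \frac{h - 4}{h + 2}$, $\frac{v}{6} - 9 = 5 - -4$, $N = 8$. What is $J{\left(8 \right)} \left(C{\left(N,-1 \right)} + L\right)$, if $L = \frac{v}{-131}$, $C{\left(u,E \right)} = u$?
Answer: $\frac{376}{131} \approx 2.8702$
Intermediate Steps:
$v = 108$ ($v = 54 + 6 \left(5 - -4\right) = 54 + 6 \left(5 + 4\right) = 54 + 6 \cdot 9 = 54 + 54 = 108$)
$L = - \frac{108}{131}$ ($L = \frac{108}{-131} = 108 \left(- \frac{1}{131}\right) = - \frac{108}{131} \approx -0.82443$)
$J{\left(h \right)} = \frac{-4 + h}{2 + h}$
$J{\left(8 \right)} \left(C{\left(N,-1 \right)} + L\right) = \frac{-4 + 8}{2 + 8} \left(8 - \frac{108}{131}\right) = \frac{1}{10} \cdot 4 \cdot \frac{940}{131} = \frac{2}{5} \cdot \frac{940}{131} = \frac{376}{131}$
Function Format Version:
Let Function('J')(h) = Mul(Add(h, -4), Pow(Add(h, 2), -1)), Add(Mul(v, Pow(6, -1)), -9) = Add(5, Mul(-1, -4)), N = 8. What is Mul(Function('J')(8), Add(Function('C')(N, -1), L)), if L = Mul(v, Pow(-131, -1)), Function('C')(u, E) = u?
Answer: Rational(376, 131) ≈ 2.8702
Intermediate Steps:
v = 108 (v = Add(54, Mul(6, Add(5, Mul(-1, -4)))) = Add(54, Mul(6, Add(5, 4))) = Add(54, Mul(6, 9)) = Add(54, 54) = 108)
L = Rational(-108, 131) (L = Mul(108, Pow(-131, -1)) = Mul(108, Rational(-1, 131)) = Rational(-108, 131) ≈ -0.82443)
Function('J')(h) = Mul(Pow(Add(2, h), -1), Add(-4, h)) (Function('J')(h) = Mul(Add(-4, h), Pow(Add(2, h), -1)) = Mul(Pow(Add(2, h), -1), Add(-4, h)))
Mul(Function('J')(8), Add(Function('C')(N, -1), L)) = Mul(Mul(Pow(Add(2, 8), -1), Add(-4, 8)), Add(8, Rational(-108, 131))) = Mul(Mul(Pow(10, -1), 4), Rational(940, 131)) = Mul(Mul(Rational(1, 10), 4), Rational(940, 131)) = Mul(Rational(2, 5), Rational(940, 131)) = Rational(376, 131)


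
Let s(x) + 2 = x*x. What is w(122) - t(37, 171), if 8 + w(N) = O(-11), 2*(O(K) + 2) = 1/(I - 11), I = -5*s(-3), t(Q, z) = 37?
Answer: -4325/92 ≈ -47.011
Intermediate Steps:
s(x) = -2 + x² (s(x) = -2 + x*x = -2 + x²)
I = -35 (I = -5*(-2 + (-3)²) = -5*(-2 + 9) = -5*7 = -35)
O(K) = -185/92 (O(K) = -2 + 1/(2*(-35 - 11)) = -2 + (½)/(-46) = -2 + (½)*(-1/46) = -2 - 1/92 = -185/92)
w(N) = -921/92 (w(N) = -8 - 185/92 = -921/92)
w(122) - t(37, 171) = -921/92 - 1*37 = -921/92 - 37 = -4325/92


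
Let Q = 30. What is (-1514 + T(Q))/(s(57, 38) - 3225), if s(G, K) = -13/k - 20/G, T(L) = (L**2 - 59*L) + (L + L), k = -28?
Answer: 3709104/5146919 ≈ 0.72065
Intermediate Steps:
T(L) = L**2 - 57*L (T(L) = (L**2 - 59*L) + 2*L = L**2 - 57*L)
s(G, K) = 13/28 - 20/G (s(G, K) = -13/(-28) - 20/G = -13*(-1/28) - 20/G = 13/28 - 20/G)
(-1514 + T(Q))/(s(57, 38) - 3225) = (-1514 + 30*(-57 + 30))/((13/28 - 20/57) - 3225) = (-1514 + 30*(-27))/((13/28 - 20*1/57) - 3225) = (-1514 - 810)/((13/28 - 20/57) - 3225) = -2324/(181/1596 - 3225) = -2324/(-5146919/1596) = -2324*(-1596/5146919) = 3709104/5146919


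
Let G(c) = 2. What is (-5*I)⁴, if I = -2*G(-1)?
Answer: 160000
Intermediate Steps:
I = -4 (I = -2*2 = -4)
(-5*I)⁴ = (-5*(-4))⁴ = 20⁴ = 160000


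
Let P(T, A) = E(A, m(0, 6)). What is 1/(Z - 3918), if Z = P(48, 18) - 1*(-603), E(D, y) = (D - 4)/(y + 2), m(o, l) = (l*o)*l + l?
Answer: -4/13253 ≈ -0.00030182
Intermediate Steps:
m(o, l) = l + o*l² (m(o, l) = o*l² + l = l + o*l²)
E(D, y) = (-4 + D)/(2 + y)
P(T, A) = -½ + A/8 (P(T, A) = (-4 + A)/(2 + 6*(1 + 6*0)) = (-4 + A)/(2 + 6*(1 + 0)) = (-4 + A)/(2 + 6*1) = (-4 + A)/(2 + 6) = (-4 + A)/8 = -½ + A/8)
Z = 2419/4 (Z = (-½ + (⅛)*18) - 1*(-603) = (-½ + 9/4) + 603 = 7/4 + 603 = 2419/4 ≈ 604.75)
1/(Z - 3918) = 1/(2419/4 - 3918) = 1/(-13253/4) = -4/13253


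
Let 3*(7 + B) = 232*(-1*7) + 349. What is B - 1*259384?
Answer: -259816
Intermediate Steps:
B = -432 (B = -7 + (232*(-1*7) + 349)/3 = -7 + (232*(-7) + 349)/3 = -7 + (-1624 + 349)/3 = -7 + (⅓)*(-1275) = -7 - 425 = -432)
B - 1*259384 = -432 - 1*259384 = -432 - 259384 = -259816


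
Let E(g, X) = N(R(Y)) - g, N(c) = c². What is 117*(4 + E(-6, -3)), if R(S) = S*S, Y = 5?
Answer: 74295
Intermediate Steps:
R(S) = S²
E(g, X) = 625 - g (E(g, X) = (5²)² - g = 25² - g = 625 - g)
117*(4 + E(-6, -3)) = 117*(4 + (625 - 1*(-6))) = 117*(4 + (625 + 6)) = 117*(4 + 631) = 117*635 = 74295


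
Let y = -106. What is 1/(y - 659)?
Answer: -1/765 ≈ -0.0013072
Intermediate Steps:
1/(y - 659) = 1/(-106 - 659) = 1/(-765) = -1/765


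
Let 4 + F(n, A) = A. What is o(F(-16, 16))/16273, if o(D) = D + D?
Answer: 24/16273 ≈ 0.0014748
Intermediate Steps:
F(n, A) = -4 + A
o(D) = 2*D
o(F(-16, 16))/16273 = (2*(-4 + 16))/16273 = (2*12)*(1/16273) = 24*(1/16273) = 24/16273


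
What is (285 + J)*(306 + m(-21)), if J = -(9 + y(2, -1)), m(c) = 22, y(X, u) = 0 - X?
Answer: 91184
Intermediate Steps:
y(X, u) = -X
J = -7 (J = -(9 - 1*2) = -(9 - 2) = -1*7 = -7)
(285 + J)*(306 + m(-21)) = (285 - 7)*(306 + 22) = 278*328 = 91184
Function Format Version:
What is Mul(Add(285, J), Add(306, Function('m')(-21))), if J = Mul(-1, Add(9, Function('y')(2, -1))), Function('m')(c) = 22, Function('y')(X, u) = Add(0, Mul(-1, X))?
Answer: 91184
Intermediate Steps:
Function('y')(X, u) = Mul(-1, X)
J = -7 (J = Mul(-1, Add(9, Mul(-1, 2))) = Mul(-1, Add(9, -2)) = Mul(-1, 7) = -7)
Mul(Add(285, J), Add(306, Function('m')(-21))) = Mul(Add(285, -7), Add(306, 22)) = Mul(278, 328) = 91184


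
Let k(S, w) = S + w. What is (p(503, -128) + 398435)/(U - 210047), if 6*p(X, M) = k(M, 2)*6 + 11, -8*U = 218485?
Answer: -9559460/5696583 ≈ -1.6781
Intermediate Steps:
U = -218485/8 (U = -1/8*218485 = -218485/8 ≈ -27311.)
p(X, M) = 23/6 + M (p(X, M) = ((M + 2)*6 + 11)/6 = ((2 + M)*6 + 11)/6 = ((12 + 6*M) + 11)/6 = (23 + 6*M)/6 = 23/6 + M)
(p(503, -128) + 398435)/(U - 210047) = ((23/6 - 128) + 398435)/(-218485/8 - 210047) = (-745/6 + 398435)/(-1898861/8) = (2389865/6)*(-8/1898861) = -9559460/5696583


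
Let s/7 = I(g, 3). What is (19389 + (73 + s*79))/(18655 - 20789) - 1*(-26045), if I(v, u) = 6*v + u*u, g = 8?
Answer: 55529047/2134 ≈ 26021.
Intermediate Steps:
I(v, u) = u**2 + 6*v (I(v, u) = 6*v + u**2 = u**2 + 6*v)
s = 399 (s = 7*(3**2 + 6*8) = 7*(9 + 48) = 7*57 = 399)
(19389 + (73 + s*79))/(18655 - 20789) - 1*(-26045) = (19389 + (73 + 399*79))/(18655 - 20789) - 1*(-26045) = (19389 + (73 + 31521))/(-2134) + 26045 = (19389 + 31594)*(-1/2134) + 26045 = 50983*(-1/2134) + 26045 = -50983/2134 + 26045 = 55529047/2134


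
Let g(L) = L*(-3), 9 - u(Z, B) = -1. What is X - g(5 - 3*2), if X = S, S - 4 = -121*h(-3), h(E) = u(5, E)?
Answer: -1209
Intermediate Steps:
u(Z, B) = 10 (u(Z, B) = 9 - 1*(-1) = 9 + 1 = 10)
g(L) = -3*L
h(E) = 10
S = -1206 (S = 4 - 121*10 = 4 - 1210 = -1206)
X = -1206
X - g(5 - 3*2) = -1206 - (-3)*(5 - 3*2) = -1206 - (-3)*(5 - 6) = -1206 - (-3)*(-1) = -1206 - 1*3 = -1206 - 3 = -1209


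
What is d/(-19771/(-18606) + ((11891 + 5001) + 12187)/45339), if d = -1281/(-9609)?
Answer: 17152741158/219244014349 ≈ 0.078236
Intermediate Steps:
d = 427/3203 (d = -1281*(-1/9609) = 427/3203 ≈ 0.13331)
d/(-19771/(-18606) + ((11891 + 5001) + 12187)/45339) = 427/(3203*(-19771/(-18606) + ((11891 + 5001) + 12187)/45339)) = 427/(3203*(-19771*(-1/18606) + (16892 + 12187)*(1/45339))) = 427/(3203*(19771/18606 + 29079*(1/45339))) = 427/(3203*(19771/18606 + 9693/15113)) = 427/(3203*(68449583/40170354)) = (427/3203)*(40170354/68449583) = 17152741158/219244014349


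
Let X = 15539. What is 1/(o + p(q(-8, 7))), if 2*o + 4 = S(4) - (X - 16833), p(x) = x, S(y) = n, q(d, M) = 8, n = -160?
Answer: 1/573 ≈ 0.0017452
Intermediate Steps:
S(y) = -160
o = 565 (o = -2 + (-160 - (15539 - 16833))/2 = -2 + (-160 - 1*(-1294))/2 = -2 + (-160 + 1294)/2 = -2 + (½)*1134 = -2 + 567 = 565)
1/(o + p(q(-8, 7))) = 1/(565 + 8) = 1/573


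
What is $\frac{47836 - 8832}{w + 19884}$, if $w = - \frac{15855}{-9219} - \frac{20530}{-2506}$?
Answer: $\frac{10727406634}{5471492289} \approx 1.9606$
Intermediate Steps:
$w = \frac{5452350}{550067}$ ($w = \left(-15855\right) \left(- \frac{1}{9219}\right) - - \frac{10265}{1253} = \frac{755}{439} + \frac{10265}{1253} = \frac{5452350}{550067} \approx 9.9122$)
$\frac{47836 - 8832}{w + 19884} = \frac{47836 - 8832}{\frac{5452350}{550067} + 19884} = \frac{39004}{\frac{10942984578}{550067}} = 39004 \cdot \frac{550067}{10942984578} = \frac{10727406634}{5471492289}$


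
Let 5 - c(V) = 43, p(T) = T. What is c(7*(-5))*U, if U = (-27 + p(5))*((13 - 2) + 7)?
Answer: 15048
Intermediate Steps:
c(V) = -38 (c(V) = 5 - 1*43 = 5 - 43 = -38)
U = -396 (U = (-27 + 5)*((13 - 2) + 7) = -22*(11 + 7) = -22*18 = -396)
c(7*(-5))*U = -38*(-396) = 15048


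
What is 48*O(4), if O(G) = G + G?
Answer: 384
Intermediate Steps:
O(G) = 2*G
48*O(4) = 48*(2*4) = 48*8 = 384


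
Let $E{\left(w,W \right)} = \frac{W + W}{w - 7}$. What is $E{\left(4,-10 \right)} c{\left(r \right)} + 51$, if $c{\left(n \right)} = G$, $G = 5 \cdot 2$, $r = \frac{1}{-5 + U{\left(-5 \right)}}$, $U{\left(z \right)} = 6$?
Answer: $\frac{353}{3} \approx 117.67$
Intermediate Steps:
$E{\left(w,W \right)} = \frac{2 W}{-7 + w}$
$r = 1$ ($r = \frac{1}{-5 + 6} = 1^{-1} = 1$)
$G = 10$
$c{\left(n \right)} = 10$
$E{\left(4,-10 \right)} c{\left(r \right)} + 51 = 2 \left(-10\right) \frac{1}{-7 + 4} \cdot 10 + 51 = 2 \left(-10\right) \frac{1}{-3} \cdot 10 + 51 = 2 \left(-10\right) \left(- \frac{1}{3}\right) 10 + 51 = \frac{20}{3} \cdot 10 + 51 = \frac{200}{3} + 51 = \frac{353}{3}$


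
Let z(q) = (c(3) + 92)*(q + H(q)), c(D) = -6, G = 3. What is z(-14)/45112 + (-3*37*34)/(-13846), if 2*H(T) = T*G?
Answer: 32144057/156155188 ≈ 0.20585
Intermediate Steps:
H(T) = 3*T/2 (H(T) = (T*3)/2 = (3*T)/2 = 3*T/2)
z(q) = 215*q (z(q) = (-6 + 92)*(q + 3*q/2) = 86*(5*q/2) = 215*q)
z(-14)/45112 + (-3*37*34)/(-13846) = (215*(-14))/45112 + (-3*37*34)/(-13846) = -3010*1/45112 - 111*34*(-1/13846) = -1505/22556 - 3774*(-1/13846) = -1505/22556 + 1887/6923 = 32144057/156155188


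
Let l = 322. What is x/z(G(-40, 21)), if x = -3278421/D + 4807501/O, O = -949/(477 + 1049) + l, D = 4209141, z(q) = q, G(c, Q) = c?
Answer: -10292562741877361/27523460755240 ≈ -373.96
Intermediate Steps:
O = 490423/1526 (O = -949/(477 + 1049) + 322 = -949/1526 + 322 = 490423/1526 ≈ 321.38)
x = 10292562741877361/688086518881 (x = -3278421/4209141 + 4807501/(490423/1526) = -3278421*1/4209141 + 4807501*(1526/490423) = -1092807/1403047 + 7336246526/490423 = 10292562741877361/688086518881 ≈ 14958.)
x/z(G(-40, 21)) = (10292562741877361/688086518881)/(-40) = (10292562741877361/688086518881)*(-1/40) = -10292562741877361/27523460755240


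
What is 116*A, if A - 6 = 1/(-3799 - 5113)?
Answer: 1550659/2228 ≈ 695.99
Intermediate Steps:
A = 53471/8912 (A = 6 + 1/(-3799 - 5113) = 6 + 1/(-8912) = 6 - 1/8912 = 53471/8912 ≈ 5.9999)
116*A = 116*(53471/8912) = 1550659/2228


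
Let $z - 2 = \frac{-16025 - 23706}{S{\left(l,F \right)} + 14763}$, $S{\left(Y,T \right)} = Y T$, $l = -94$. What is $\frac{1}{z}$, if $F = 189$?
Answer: $\frac{3003}{45737} \approx 0.065658$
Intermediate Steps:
$S{\left(Y,T \right)} = T Y$
$z = \frac{45737}{3003}$ ($z = 2 + \frac{-16025 - 23706}{189 \left(-94\right) + 14763} = 2 - \frac{39731}{-17766 + 14763} = 2 - \frac{39731}{-3003} = 2 - - \frac{39731}{3003} = 2 + \frac{39731}{3003} = \frac{45737}{3003} \approx 15.23$)
$\frac{1}{z} = \frac{1}{\frac{45737}{3003}} = \frac{3003}{45737}$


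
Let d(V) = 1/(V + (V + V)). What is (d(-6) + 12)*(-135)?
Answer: -3225/2 ≈ -1612.5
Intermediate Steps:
d(V) = 1/(3*V) (d(V) = 1/(V + 2*V) = 1/(3*V))
(d(-6) + 12)*(-135) = ((⅓)/(-6) + 12)*(-135) = ((⅓)*(-⅙) + 12)*(-135) = (-1/18 + 12)*(-135) = (215/18)*(-135) = -3225/2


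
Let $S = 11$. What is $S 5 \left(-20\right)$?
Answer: $-1100$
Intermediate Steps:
$S 5 \left(-20\right) = 11 \cdot 5 \left(-20\right) = 55 \left(-20\right) = -1100$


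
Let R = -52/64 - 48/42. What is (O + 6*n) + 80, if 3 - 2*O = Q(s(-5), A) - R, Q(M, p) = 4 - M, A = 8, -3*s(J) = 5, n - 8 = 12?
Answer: 132847/672 ≈ 197.69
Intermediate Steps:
n = 20 (n = 8 + 12 = 20)
s(J) = -5/3 (s(J) = -⅓*5 = -5/3)
R = -219/112 (R = -52*1/64 - 48*1/42 = -13/16 - 8/7 = -219/112 ≈ -1.9554)
O = -1553/672 (O = 3/2 - ((4 - 1*(-5/3)) - 1*(-219/112))/2 = 3/2 - ((4 + 5/3) + 219/112)/2 = 3/2 - (17/3 + 219/112)/2 = 3/2 - ½*2561/336 = 3/2 - 2561/672 = -1553/672 ≈ -2.3110)
(O + 6*n) + 80 = (-1553/672 + 6*20) + 80 = (-1553/672 + 120) + 80 = 79087/672 + 80 = 132847/672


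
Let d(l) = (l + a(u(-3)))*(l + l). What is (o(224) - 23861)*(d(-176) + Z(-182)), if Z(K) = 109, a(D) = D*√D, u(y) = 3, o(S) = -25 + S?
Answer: -1468487382 + 24987072*√3 ≈ -1.4252e+9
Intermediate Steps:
a(D) = D^(3/2)
d(l) = 2*l*(l + 3*√3) (d(l) = (l + 3^(3/2))*(l + l) = (l + 3*√3)*(2*l) = 2*l*(l + 3*√3))
(o(224) - 23861)*(d(-176) + Z(-182)) = ((-25 + 224) - 23861)*(2*(-176)*(-176 + 3*√3) + 109) = (199 - 23861)*((61952 - 1056*√3) + 109) = -23662*(62061 - 1056*√3) = -1468487382 + 24987072*√3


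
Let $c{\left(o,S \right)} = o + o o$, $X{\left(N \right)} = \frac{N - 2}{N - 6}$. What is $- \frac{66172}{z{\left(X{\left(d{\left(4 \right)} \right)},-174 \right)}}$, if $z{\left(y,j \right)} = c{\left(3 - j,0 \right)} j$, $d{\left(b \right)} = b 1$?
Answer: $\frac{16543}{1370511} \approx 0.012071$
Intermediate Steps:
$d{\left(b \right)} = b$
$X{\left(N \right)} = \frac{-2 + N}{-6 + N}$
$c{\left(o,S \right)} = o + o^{2}$
$z{\left(y,j \right)} = j \left(3 - j\right) \left(4 - j\right)$ ($z{\left(y,j \right)} = \left(3 - j\right) \left(1 - \left(-3 + j\right)\right) j = \left(3 - j\right) \left(4 - j\right) j = j \left(3 - j\right) \left(4 - j\right)$)
$- \frac{66172}{z{\left(X{\left(d{\left(4 \right)} \right)},-174 \right)}} = - \frac{66172}{\left(-174\right) \left(-4 - 174\right) \left(-3 - 174\right)} = - \frac{66172}{\left(-174\right) \left(-178\right) \left(-177\right)} = - \frac{66172}{-5482044} = \left(-66172\right) \left(- \frac{1}{5482044}\right) = \frac{16543}{1370511}$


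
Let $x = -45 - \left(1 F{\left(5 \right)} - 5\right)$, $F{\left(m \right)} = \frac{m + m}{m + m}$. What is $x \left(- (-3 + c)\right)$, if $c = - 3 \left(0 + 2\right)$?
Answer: $-369$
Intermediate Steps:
$F{\left(m \right)} = 1$ ($F{\left(m \right)} = \frac{2 m}{2 m} = 2 m \frac{1}{2 m} = 1$)
$c = -6$ ($c = \left(-3\right) 2 = -6$)
$x = -41$ ($x = -45 - \left(1 \cdot 1 - 5\right) = -45 - \left(1 - 5\right) = -45 - -4 = -45 + 4 = -41$)
$x \left(- (-3 + c)\right) = - 41 \left(- (-3 - 6)\right) = - 41 \left(\left(-1\right) \left(-9\right)\right) = \left(-41\right) 9 = -369$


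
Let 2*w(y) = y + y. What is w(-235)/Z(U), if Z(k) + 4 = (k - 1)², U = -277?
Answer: -47/15456 ≈ -0.0030409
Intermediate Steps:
Z(k) = -4 + (-1 + k)² (Z(k) = -4 + (k - 1)² = -4 + (-1 + k)²)
w(y) = y (w(y) = (y + y)/2 = (2*y)/2 = y)
w(-235)/Z(U) = -235/(-4 + (-1 - 277)²) = -235/(-4 + (-278)²) = -235/(-4 + 77284) = -235/77280 = -235*1/77280 = -47/15456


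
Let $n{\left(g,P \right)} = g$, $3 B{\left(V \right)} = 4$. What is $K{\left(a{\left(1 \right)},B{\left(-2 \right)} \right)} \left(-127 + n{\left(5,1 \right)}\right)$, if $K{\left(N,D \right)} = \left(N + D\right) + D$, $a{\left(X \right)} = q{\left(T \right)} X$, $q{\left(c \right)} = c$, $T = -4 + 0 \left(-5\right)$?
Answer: $\frac{488}{3} \approx 162.67$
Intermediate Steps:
$B{\left(V \right)} = \frac{4}{3}$ ($B{\left(V \right)} = \frac{1}{3} \cdot 4 = \frac{4}{3}$)
$T = -4$ ($T = -4 + 0 = -4$)
$a{\left(X \right)} = - 4 X$
$K{\left(N,D \right)} = N + 2 D$ ($K{\left(N,D \right)} = \left(D + N\right) + D = N + 2 D$)
$K{\left(a{\left(1 \right)},B{\left(-2 \right)} \right)} \left(-127 + n{\left(5,1 \right)}\right) = \left(\left(-4\right) 1 + 2 \cdot \frac{4}{3}\right) \left(-127 + 5\right) = \left(-4 + \frac{8}{3}\right) \left(-122\right) = \left(- \frac{4}{3}\right) \left(-122\right) = \frac{488}{3}$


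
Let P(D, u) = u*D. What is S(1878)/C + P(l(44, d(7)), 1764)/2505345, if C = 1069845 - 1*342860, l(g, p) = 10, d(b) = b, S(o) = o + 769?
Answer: 1297044241/121423215655 ≈ 0.010682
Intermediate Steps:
S(o) = 769 + o
P(D, u) = D*u
C = 726985 (C = 1069845 - 342860 = 726985)
S(1878)/C + P(l(44, d(7)), 1764)/2505345 = (769 + 1878)/726985 + (10*1764)/2505345 = 2647*(1/726985) + 17640*(1/2505345) = 2647/726985 + 1176/167023 = 1297044241/121423215655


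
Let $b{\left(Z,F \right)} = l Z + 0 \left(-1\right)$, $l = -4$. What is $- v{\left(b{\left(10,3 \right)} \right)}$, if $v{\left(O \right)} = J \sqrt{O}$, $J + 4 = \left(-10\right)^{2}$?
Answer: $- 192 i \sqrt{10} \approx - 607.16 i$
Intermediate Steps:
$b{\left(Z,F \right)} = - 4 Z$ ($b{\left(Z,F \right)} = - 4 Z + 0 \left(-1\right) = - 4 Z + 0 = - 4 Z$)
$J = 96$ ($J = -4 + \left(-10\right)^{2} = -4 + 100 = 96$)
$v{\left(O \right)} = 96 \sqrt{O}$
$- v{\left(b{\left(10,3 \right)} \right)} = - 96 \sqrt{\left(-4\right) 10} = - 96 \sqrt{-40} = - 96 \cdot 2 i \sqrt{10} = - 192 i \sqrt{10}$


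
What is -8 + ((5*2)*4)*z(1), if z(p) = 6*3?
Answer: 712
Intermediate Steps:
z(p) = 18
-8 + ((5*2)*4)*z(1) = -8 + ((5*2)*4)*18 = -8 + (10*4)*18 = -8 + 40*18 = -8 + 720 = 712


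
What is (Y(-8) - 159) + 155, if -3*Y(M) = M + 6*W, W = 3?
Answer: -22/3 ≈ -7.3333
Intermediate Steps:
Y(M) = -6 - M/3 (Y(M) = -(M + 6*3)/3 = -(M + 18)/3 = -(18 + M)/3 = -6 - M/3)
(Y(-8) - 159) + 155 = ((-6 - 1/3*(-8)) - 159) + 155 = ((-6 + 8/3) - 159) + 155 = (-10/3 - 159) + 155 = -487/3 + 155 = -22/3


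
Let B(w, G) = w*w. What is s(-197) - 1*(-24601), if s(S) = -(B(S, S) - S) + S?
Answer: -14602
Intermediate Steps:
B(w, G) = w²
s(S) = -S² + 2*S (s(S) = -(S² - S) + S = (S - S²) + S = -S² + 2*S)
s(-197) - 1*(-24601) = -197*(2 - 1*(-197)) - 1*(-24601) = -197*(2 + 197) + 24601 = -197*199 + 24601 = -39203 + 24601 = -14602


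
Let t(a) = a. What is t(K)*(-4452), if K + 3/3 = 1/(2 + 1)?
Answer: 2968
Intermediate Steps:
K = -2/3 (K = -1 + 1/(2 + 1) = -1 + 1/3 = -2/3 ≈ -0.66667)
t(K)*(-4452) = -2/3*(-4452) = 2968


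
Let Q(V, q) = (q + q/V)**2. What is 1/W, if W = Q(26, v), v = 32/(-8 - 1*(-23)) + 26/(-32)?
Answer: 4326400/8139609 ≈ 0.53152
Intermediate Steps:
v = 317/240 (v = 32/(-8 + 23) + 26*(-1/32) = 32/15 - 13/16 = 317/240 ≈ 1.3208)
W = 8139609/4326400 (W = (317/240)**2*(1 + 26)**2/26**2 = (1/676)*(100489/57600)*27**2 = (1/676)*(100489/57600)*729 = 8139609/4326400 ≈ 1.8814)
1/W = 1/(8139609/4326400) = 4326400/8139609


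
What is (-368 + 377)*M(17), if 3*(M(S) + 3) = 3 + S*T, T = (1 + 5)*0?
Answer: -18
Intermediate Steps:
T = 0 (T = 6*0 = 0)
M(S) = -2 (M(S) = -3 + (3 + S*0)/3 = -3 + (3 + 0)/3 = -3 + (1/3)*3 = -3 + 1 = -2)
(-368 + 377)*M(17) = (-368 + 377)*(-2) = 9*(-2) = -18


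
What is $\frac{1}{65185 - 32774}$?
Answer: $\frac{1}{32411} \approx 3.0854 \cdot 10^{-5}$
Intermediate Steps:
$\frac{1}{65185 - 32774} = \frac{1}{32411}$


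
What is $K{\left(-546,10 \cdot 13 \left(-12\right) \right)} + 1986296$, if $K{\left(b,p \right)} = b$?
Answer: $1985750$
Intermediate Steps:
$K{\left(-546,10 \cdot 13 \left(-12\right) \right)} + 1986296 = -546 + 1986296 = 1985750$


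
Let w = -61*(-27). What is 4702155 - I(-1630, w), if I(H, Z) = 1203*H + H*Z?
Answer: 9347655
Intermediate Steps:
w = 1647
4702155 - I(-1630, w) = 4702155 - (-1630)*(1203 + 1647) = 4702155 - (-1630)*2850 = 4702155 - 1*(-4645500) = 4702155 + 4645500 = 9347655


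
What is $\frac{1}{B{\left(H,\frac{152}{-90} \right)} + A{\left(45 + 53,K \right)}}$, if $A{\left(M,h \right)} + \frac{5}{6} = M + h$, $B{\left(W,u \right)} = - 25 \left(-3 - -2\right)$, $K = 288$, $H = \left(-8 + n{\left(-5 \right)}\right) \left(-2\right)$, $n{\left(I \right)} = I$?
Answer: $\frac{6}{2461} \approx 0.002438$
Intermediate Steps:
$H = 26$ ($H = \left(-8 - 5\right) \left(-2\right) = \left(-13\right) \left(-2\right) = 26$)
$B{\left(W,u \right)} = 25$ ($B{\left(W,u \right)} = - 25 \left(-3 + 2\right) = \left(-25\right) \left(-1\right) = 25$)
$A{\left(M,h \right)} = - \frac{5}{6} + M + h$ ($A{\left(M,h \right)} = - \frac{5}{6} + \left(M + h\right) = - \frac{5}{6} + M + h$)
$\frac{1}{B{\left(H,\frac{152}{-90} \right)} + A{\left(45 + 53,K \right)}} = \frac{1}{25 + \left(- \frac{5}{6} + \left(45 + 53\right) + 288\right)} = \frac{1}{25 + \left(- \frac{5}{6} + 98 + 288\right)} = \frac{1}{25 + \frac{2311}{6}} = \frac{1}{\frac{2461}{6}} = \frac{6}{2461}$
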